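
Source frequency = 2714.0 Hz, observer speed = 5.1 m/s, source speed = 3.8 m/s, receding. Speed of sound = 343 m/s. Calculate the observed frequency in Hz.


Given values:
  f_s = 2714.0 Hz, v_o = 5.1 m/s, v_s = 3.8 m/s
  Direction: receding
Formula: f_o = f_s * (c - v_o) / (c + v_s)
Numerator: c - v_o = 343 - 5.1 = 337.9
Denominator: c + v_s = 343 + 3.8 = 346.8
f_o = 2714.0 * 337.9 / 346.8 = 2644.35

2644.35 Hz


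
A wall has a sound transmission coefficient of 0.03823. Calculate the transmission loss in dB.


Given values:
  tau = 0.03823
Formula: TL = 10 * log10(1 / tau)
Compute 1 / tau = 1 / 0.03823 = 26.1575
Compute log10(26.1575) = 1.417596
TL = 10 * 1.417596 = 14.18

14.18 dB


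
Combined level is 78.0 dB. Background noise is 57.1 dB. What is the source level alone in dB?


Given values:
  L_total = 78.0 dB, L_bg = 57.1 dB
Formula: L_source = 10 * log10(10^(L_total/10) - 10^(L_bg/10))
Convert to linear:
  10^(78.0/10) = 63095734.448
  10^(57.1/10) = 512861.384
Difference: 63095734.448 - 512861.384 = 62582873.064
L_source = 10 * log10(62582873.064) = 77.96

77.96 dB


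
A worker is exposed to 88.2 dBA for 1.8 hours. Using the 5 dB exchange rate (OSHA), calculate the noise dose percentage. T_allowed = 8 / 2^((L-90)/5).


Given values:
  L = 88.2 dBA, T = 1.8 hours
Formula: T_allowed = 8 / 2^((L - 90) / 5)
Compute exponent: (88.2 - 90) / 5 = -0.36
Compute 2^(-0.36) = 0.779165
T_allowed = 8 / 0.779165 = 10.267402 hours
Dose = (T / T_allowed) * 100
Dose = (1.8 / 10.267402) * 100 = 17.53

17.53 %


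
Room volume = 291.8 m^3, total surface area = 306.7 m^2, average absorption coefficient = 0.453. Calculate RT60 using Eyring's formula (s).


Given values:
  V = 291.8 m^3, S = 306.7 m^2, alpha = 0.453
Formula: RT60 = 0.161 * V / (-S * ln(1 - alpha))
Compute ln(1 - 0.453) = ln(0.547) = -0.603306
Denominator: -306.7 * -0.603306 = 185.034
Numerator: 0.161 * 291.8 = 46.9798
RT60 = 46.9798 / 185.034 = 0.254

0.254 s


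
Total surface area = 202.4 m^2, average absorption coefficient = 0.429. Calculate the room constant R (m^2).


Given values:
  S = 202.4 m^2, alpha = 0.429
Formula: R = S * alpha / (1 - alpha)
Numerator: 202.4 * 0.429 = 86.8296
Denominator: 1 - 0.429 = 0.571
R = 86.8296 / 0.571 = 152.07

152.07 m^2


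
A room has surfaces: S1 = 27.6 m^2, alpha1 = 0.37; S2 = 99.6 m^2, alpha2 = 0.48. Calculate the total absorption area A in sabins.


Given surfaces:
  Surface 1: 27.6 * 0.37 = 10.212
  Surface 2: 99.6 * 0.48 = 47.808
Formula: A = sum(Si * alpha_i)
A = 10.212 + 47.808
A = 58.02

58.02 sabins


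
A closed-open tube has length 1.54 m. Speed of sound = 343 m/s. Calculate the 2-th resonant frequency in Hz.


Given values:
  Tube type: closed-open, L = 1.54 m, c = 343 m/s, n = 2
Formula: f_n = (2n - 1) * c / (4 * L)
Compute 2n - 1 = 2*2 - 1 = 3
Compute 4 * L = 4 * 1.54 = 6.16
f = 3 * 343 / 6.16
f = 167.05

167.05 Hz


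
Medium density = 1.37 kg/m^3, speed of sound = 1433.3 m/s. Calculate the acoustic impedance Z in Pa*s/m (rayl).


Given values:
  rho = 1.37 kg/m^3
  c = 1433.3 m/s
Formula: Z = rho * c
Z = 1.37 * 1433.3
Z = 1963.62

1963.62 rayl


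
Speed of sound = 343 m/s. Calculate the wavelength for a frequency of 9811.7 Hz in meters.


Given values:
  c = 343 m/s, f = 9811.7 Hz
Formula: lambda = c / f
lambda = 343 / 9811.7
lambda = 0.035

0.035 m


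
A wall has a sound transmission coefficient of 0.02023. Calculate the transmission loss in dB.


Given values:
  tau = 0.02023
Formula: TL = 10 * log10(1 / tau)
Compute 1 / tau = 1 / 0.02023 = 49.4315
Compute log10(49.4315) = 1.694004
TL = 10 * 1.694004 = 16.94

16.94 dB


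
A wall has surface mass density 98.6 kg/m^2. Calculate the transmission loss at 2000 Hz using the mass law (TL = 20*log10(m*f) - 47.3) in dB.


Given values:
  m = 98.6 kg/m^2, f = 2000 Hz
Formula: TL = 20 * log10(m * f) - 47.3
Compute m * f = 98.6 * 2000 = 197200.0
Compute log10(197200.0) = 5.294907
Compute 20 * 5.294907 = 105.8981
TL = 105.8981 - 47.3 = 58.6

58.6 dB


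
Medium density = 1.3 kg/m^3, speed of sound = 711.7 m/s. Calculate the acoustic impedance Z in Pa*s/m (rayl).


Given values:
  rho = 1.3 kg/m^3
  c = 711.7 m/s
Formula: Z = rho * c
Z = 1.3 * 711.7
Z = 925.21

925.21 rayl


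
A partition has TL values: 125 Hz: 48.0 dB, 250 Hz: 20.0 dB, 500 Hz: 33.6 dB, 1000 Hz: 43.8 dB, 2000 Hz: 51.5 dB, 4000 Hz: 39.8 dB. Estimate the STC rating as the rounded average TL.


Given TL values at each frequency:
  125 Hz: 48.0 dB
  250 Hz: 20.0 dB
  500 Hz: 33.6 dB
  1000 Hz: 43.8 dB
  2000 Hz: 51.5 dB
  4000 Hz: 39.8 dB
Formula: STC ~ round(average of TL values)
Sum = 48.0 + 20.0 + 33.6 + 43.8 + 51.5 + 39.8 = 236.7
Average = 236.7 / 6 = 39.45
Rounded: 39

39


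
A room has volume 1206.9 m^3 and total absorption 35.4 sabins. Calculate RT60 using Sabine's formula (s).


Given values:
  V = 1206.9 m^3
  A = 35.4 sabins
Formula: RT60 = 0.161 * V / A
Numerator: 0.161 * 1206.9 = 194.3109
RT60 = 194.3109 / 35.4 = 5.489

5.489 s


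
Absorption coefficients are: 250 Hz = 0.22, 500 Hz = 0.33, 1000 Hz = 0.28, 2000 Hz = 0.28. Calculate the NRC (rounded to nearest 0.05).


Given values:
  a_250 = 0.22, a_500 = 0.33
  a_1000 = 0.28, a_2000 = 0.28
Formula: NRC = (a250 + a500 + a1000 + a2000) / 4
Sum = 0.22 + 0.33 + 0.28 + 0.28 = 1.11
NRC = 1.11 / 4 = 0.2775
Rounded to nearest 0.05: 0.3

0.3


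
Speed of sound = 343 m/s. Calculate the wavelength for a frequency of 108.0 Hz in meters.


Given values:
  c = 343 m/s, f = 108.0 Hz
Formula: lambda = c / f
lambda = 343 / 108.0
lambda = 3.1759

3.1759 m


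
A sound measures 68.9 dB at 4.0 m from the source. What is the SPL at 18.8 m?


Given values:
  SPL1 = 68.9 dB, r1 = 4.0 m, r2 = 18.8 m
Formula: SPL2 = SPL1 - 20 * log10(r2 / r1)
Compute ratio: r2 / r1 = 18.8 / 4.0 = 4.7
Compute log10: log10(4.7) = 0.672098
Compute drop: 20 * 0.672098 = 13.442
SPL2 = 68.9 - 13.442 = 55.46

55.46 dB


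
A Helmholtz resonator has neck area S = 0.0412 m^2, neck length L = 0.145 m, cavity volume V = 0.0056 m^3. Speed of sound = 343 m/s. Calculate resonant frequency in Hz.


Given values:
  S = 0.0412 m^2, L = 0.145 m, V = 0.0056 m^3, c = 343 m/s
Formula: f = (c / (2*pi)) * sqrt(S / (V * L))
Compute V * L = 0.0056 * 0.145 = 0.000812
Compute S / (V * L) = 0.0412 / 0.000812 = 50.7389
Compute sqrt(50.7389) = 7.123124
Compute c / (2*pi) = 343 / 6.283185 = 54.590148
f = 54.590148 * 7.123124 = 388.85

388.85 Hz


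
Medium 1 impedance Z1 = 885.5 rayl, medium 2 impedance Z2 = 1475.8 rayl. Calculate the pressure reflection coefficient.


Given values:
  Z1 = 885.5 rayl, Z2 = 1475.8 rayl
Formula: R = (Z2 - Z1) / (Z2 + Z1)
Numerator: Z2 - Z1 = 1475.8 - 885.5 = 590.3
Denominator: Z2 + Z1 = 1475.8 + 885.5 = 2361.3
R = 590.3 / 2361.3 = 0.25

0.25


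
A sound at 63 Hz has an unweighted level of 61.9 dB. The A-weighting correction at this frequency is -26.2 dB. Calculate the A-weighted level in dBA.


Given values:
  SPL = 61.9 dB
  A-weighting at 63 Hz = -26.2 dB
Formula: L_A = SPL + A_weight
L_A = 61.9 + (-26.2)
L_A = 35.7

35.7 dBA


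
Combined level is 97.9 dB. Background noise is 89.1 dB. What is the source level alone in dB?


Given values:
  L_total = 97.9 dB, L_bg = 89.1 dB
Formula: L_source = 10 * log10(10^(L_total/10) - 10^(L_bg/10))
Convert to linear:
  10^(97.9/10) = 6165950018.6148
  10^(89.1/10) = 812830516.1641
Difference: 6165950018.6148 - 812830516.1641 = 5353119502.4507
L_source = 10 * log10(5353119502.4507) = 97.29

97.29 dB


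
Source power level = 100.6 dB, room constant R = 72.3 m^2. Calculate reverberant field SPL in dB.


Given values:
  Lw = 100.6 dB, R = 72.3 m^2
Formula: SPL = Lw + 10 * log10(4 / R)
Compute 4 / R = 4 / 72.3 = 0.055325
Compute 10 * log10(0.055325) = -12.5708
SPL = 100.6 + (-12.5708) = 88.03

88.03 dB


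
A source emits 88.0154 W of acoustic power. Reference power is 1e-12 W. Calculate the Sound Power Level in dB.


Given values:
  W = 88.0154 W
  W_ref = 1e-12 W
Formula: SWL = 10 * log10(W / W_ref)
Compute ratio: W / W_ref = 88015400000000
Compute log10: log10(88015400000000) = 13.944559
Multiply: SWL = 10 * 13.944559 = 139.45

139.45 dB


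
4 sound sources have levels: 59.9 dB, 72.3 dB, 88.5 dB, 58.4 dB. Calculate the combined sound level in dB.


Formula: L_total = 10 * log10( sum(10^(Li/10)) )
  Source 1: 10^(59.9/10) = 977237.221
  Source 2: 10^(72.3/10) = 16982436.5246
  Source 3: 10^(88.5/10) = 707945784.3841
  Source 4: 10^(58.4/10) = 691830.9709
Sum of linear values = 726597289.1006
L_total = 10 * log10(726597289.1006) = 88.61

88.61 dB


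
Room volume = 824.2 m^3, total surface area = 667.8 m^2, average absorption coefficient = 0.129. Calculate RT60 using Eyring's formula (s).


Given values:
  V = 824.2 m^3, S = 667.8 m^2, alpha = 0.129
Formula: RT60 = 0.161 * V / (-S * ln(1 - alpha))
Compute ln(1 - 0.129) = ln(0.871) = -0.138113
Denominator: -667.8 * -0.138113 = 92.2319
Numerator: 0.161 * 824.2 = 132.6962
RT60 = 132.6962 / 92.2319 = 1.439

1.439 s


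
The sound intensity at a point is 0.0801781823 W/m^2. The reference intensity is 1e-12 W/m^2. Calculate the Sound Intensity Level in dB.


Given values:
  I = 0.0801781823 W/m^2
  I_ref = 1e-12 W/m^2
Formula: SIL = 10 * log10(I / I_ref)
Compute ratio: I / I_ref = 80178182300
Compute log10: log10(80178182300) = 10.904056
Multiply: SIL = 10 * 10.904056 = 109.04

109.04 dB


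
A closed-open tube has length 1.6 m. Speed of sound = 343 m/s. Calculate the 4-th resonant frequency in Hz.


Given values:
  Tube type: closed-open, L = 1.6 m, c = 343 m/s, n = 4
Formula: f_n = (2n - 1) * c / (4 * L)
Compute 2n - 1 = 2*4 - 1 = 7
Compute 4 * L = 4 * 1.6 = 6.4
f = 7 * 343 / 6.4
f = 375.16

375.16 Hz


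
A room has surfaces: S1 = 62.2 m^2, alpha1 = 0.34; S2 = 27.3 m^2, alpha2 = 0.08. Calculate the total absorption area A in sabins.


Given surfaces:
  Surface 1: 62.2 * 0.34 = 21.148
  Surface 2: 27.3 * 0.08 = 2.184
Formula: A = sum(Si * alpha_i)
A = 21.148 + 2.184
A = 23.33

23.33 sabins


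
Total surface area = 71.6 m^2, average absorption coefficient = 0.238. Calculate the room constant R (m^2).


Given values:
  S = 71.6 m^2, alpha = 0.238
Formula: R = S * alpha / (1 - alpha)
Numerator: 71.6 * 0.238 = 17.0408
Denominator: 1 - 0.238 = 0.762
R = 17.0408 / 0.762 = 22.36

22.36 m^2


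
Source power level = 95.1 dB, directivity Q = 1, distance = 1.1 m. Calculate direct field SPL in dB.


Given values:
  Lw = 95.1 dB, Q = 1, r = 1.1 m
Formula: SPL = Lw + 10 * log10(Q / (4 * pi * r^2))
Compute 4 * pi * r^2 = 4 * pi * 1.1^2 = 15.2053
Compute Q / denom = 1 / 15.2053 = 0.06576654
Compute 10 * log10(0.06576654) = -11.82
SPL = 95.1 + (-11.82) = 83.28

83.28 dB


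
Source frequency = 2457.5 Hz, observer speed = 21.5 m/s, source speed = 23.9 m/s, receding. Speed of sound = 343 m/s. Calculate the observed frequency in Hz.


Given values:
  f_s = 2457.5 Hz, v_o = 21.5 m/s, v_s = 23.9 m/s
  Direction: receding
Formula: f_o = f_s * (c - v_o) / (c + v_s)
Numerator: c - v_o = 343 - 21.5 = 321.5
Denominator: c + v_s = 343 + 23.9 = 366.9
f_o = 2457.5 * 321.5 / 366.9 = 2153.41

2153.41 Hz


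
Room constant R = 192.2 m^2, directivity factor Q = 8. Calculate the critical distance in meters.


Given values:
  R = 192.2 m^2, Q = 8
Formula: d_c = 0.141 * sqrt(Q * R)
Compute Q * R = 8 * 192.2 = 1537.6
Compute sqrt(1537.6) = 39.2122
d_c = 0.141 * 39.2122 = 5.529

5.529 m


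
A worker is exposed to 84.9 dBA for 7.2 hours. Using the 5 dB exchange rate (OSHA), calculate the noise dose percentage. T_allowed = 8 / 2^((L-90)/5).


Given values:
  L = 84.9 dBA, T = 7.2 hours
Formula: T_allowed = 8 / 2^((L - 90) / 5)
Compute exponent: (84.9 - 90) / 5 = -1.02
Compute 2^(-1.02) = 0.493116
T_allowed = 8 / 0.493116 = 16.223363 hours
Dose = (T / T_allowed) * 100
Dose = (7.2 / 16.223363) * 100 = 44.38

44.38 %


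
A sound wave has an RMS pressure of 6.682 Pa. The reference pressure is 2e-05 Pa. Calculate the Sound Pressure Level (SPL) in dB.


Given values:
  p = 6.682 Pa
  p_ref = 2e-05 Pa
Formula: SPL = 20 * log10(p / p_ref)
Compute ratio: p / p_ref = 6.682 / 2e-05 = 334100
Compute log10: log10(334100) = 5.523876
Multiply: SPL = 20 * 5.523876 = 110.48

110.48 dB


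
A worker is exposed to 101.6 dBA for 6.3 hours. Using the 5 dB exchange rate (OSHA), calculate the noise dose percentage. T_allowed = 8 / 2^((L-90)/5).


Given values:
  L = 101.6 dBA, T = 6.3 hours
Formula: T_allowed = 8 / 2^((L - 90) / 5)
Compute exponent: (101.6 - 90) / 5 = 2.32
Compute 2^(2.32) = 4.993322
T_allowed = 8 / 4.993322 = 1.60214 hours
Dose = (T / T_allowed) * 100
Dose = (6.3 / 1.60214) * 100 = 393.22

393.22 %


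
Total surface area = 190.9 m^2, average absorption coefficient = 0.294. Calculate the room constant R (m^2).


Given values:
  S = 190.9 m^2, alpha = 0.294
Formula: R = S * alpha / (1 - alpha)
Numerator: 190.9 * 0.294 = 56.1246
Denominator: 1 - 0.294 = 0.706
R = 56.1246 / 0.706 = 79.5

79.5 m^2


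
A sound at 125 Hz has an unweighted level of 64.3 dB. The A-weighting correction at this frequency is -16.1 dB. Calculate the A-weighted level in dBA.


Given values:
  SPL = 64.3 dB
  A-weighting at 125 Hz = -16.1 dB
Formula: L_A = SPL + A_weight
L_A = 64.3 + (-16.1)
L_A = 48.2

48.2 dBA


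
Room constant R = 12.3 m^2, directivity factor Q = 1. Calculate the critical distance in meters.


Given values:
  R = 12.3 m^2, Q = 1
Formula: d_c = 0.141 * sqrt(Q * R)
Compute Q * R = 1 * 12.3 = 12.3
Compute sqrt(12.3) = 3.5071
d_c = 0.141 * 3.5071 = 0.495

0.495 m


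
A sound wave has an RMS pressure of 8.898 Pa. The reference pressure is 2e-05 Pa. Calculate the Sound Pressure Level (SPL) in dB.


Given values:
  p = 8.898 Pa
  p_ref = 2e-05 Pa
Formula: SPL = 20 * log10(p / p_ref)
Compute ratio: p / p_ref = 8.898 / 2e-05 = 444900
Compute log10: log10(444900) = 5.648262
Multiply: SPL = 20 * 5.648262 = 112.97

112.97 dB


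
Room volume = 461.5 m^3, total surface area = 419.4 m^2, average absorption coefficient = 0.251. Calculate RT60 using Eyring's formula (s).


Given values:
  V = 461.5 m^3, S = 419.4 m^2, alpha = 0.251
Formula: RT60 = 0.161 * V / (-S * ln(1 - alpha))
Compute ln(1 - 0.251) = ln(0.749) = -0.289016
Denominator: -419.4 * -0.289016 = 121.2133
Numerator: 0.161 * 461.5 = 74.3015
RT60 = 74.3015 / 121.2133 = 0.613

0.613 s


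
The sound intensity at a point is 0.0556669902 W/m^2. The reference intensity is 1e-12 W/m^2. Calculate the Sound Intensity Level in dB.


Given values:
  I = 0.0556669902 W/m^2
  I_ref = 1e-12 W/m^2
Formula: SIL = 10 * log10(I / I_ref)
Compute ratio: I / I_ref = 55666990200
Compute log10: log10(55666990200) = 10.745598
Multiply: SIL = 10 * 10.745598 = 107.46

107.46 dB


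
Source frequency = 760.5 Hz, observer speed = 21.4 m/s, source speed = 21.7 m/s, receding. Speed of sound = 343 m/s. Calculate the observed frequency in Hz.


Given values:
  f_s = 760.5 Hz, v_o = 21.4 m/s, v_s = 21.7 m/s
  Direction: receding
Formula: f_o = f_s * (c - v_o) / (c + v_s)
Numerator: c - v_o = 343 - 21.4 = 321.6
Denominator: c + v_s = 343 + 21.7 = 364.7
f_o = 760.5 * 321.6 / 364.7 = 670.62

670.62 Hz


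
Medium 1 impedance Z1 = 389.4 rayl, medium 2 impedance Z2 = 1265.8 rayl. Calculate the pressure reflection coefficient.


Given values:
  Z1 = 389.4 rayl, Z2 = 1265.8 rayl
Formula: R = (Z2 - Z1) / (Z2 + Z1)
Numerator: Z2 - Z1 = 1265.8 - 389.4 = 876.4
Denominator: Z2 + Z1 = 1265.8 + 389.4 = 1655.2
R = 876.4 / 1655.2 = 0.5295

0.5295


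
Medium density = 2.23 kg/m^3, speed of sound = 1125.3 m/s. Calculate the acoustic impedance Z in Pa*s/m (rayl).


Given values:
  rho = 2.23 kg/m^3
  c = 1125.3 m/s
Formula: Z = rho * c
Z = 2.23 * 1125.3
Z = 2509.42

2509.42 rayl


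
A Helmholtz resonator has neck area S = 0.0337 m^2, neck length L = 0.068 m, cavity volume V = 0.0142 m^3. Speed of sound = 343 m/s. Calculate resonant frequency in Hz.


Given values:
  S = 0.0337 m^2, L = 0.068 m, V = 0.0142 m^3, c = 343 m/s
Formula: f = (c / (2*pi)) * sqrt(S / (V * L))
Compute V * L = 0.0142 * 0.068 = 0.0009656
Compute S / (V * L) = 0.0337 / 0.0009656 = 34.9006
Compute sqrt(34.9006) = 5.907673
Compute c / (2*pi) = 343 / 6.283185 = 54.590148
f = 54.590148 * 5.907673 = 322.5

322.5 Hz


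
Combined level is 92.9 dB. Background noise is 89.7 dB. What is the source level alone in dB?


Given values:
  L_total = 92.9 dB, L_bg = 89.7 dB
Formula: L_source = 10 * log10(10^(L_total/10) - 10^(L_bg/10))
Convert to linear:
  10^(92.9/10) = 1949844599.758
  10^(89.7/10) = 933254300.797
Difference: 1949844599.758 - 933254300.797 = 1016590298.961
L_source = 10 * log10(1016590298.961) = 90.07

90.07 dB


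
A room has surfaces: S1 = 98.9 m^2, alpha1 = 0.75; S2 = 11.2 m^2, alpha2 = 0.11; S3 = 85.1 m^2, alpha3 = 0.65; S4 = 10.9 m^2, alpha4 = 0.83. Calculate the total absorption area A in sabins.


Given surfaces:
  Surface 1: 98.9 * 0.75 = 74.175
  Surface 2: 11.2 * 0.11 = 1.232
  Surface 3: 85.1 * 0.65 = 55.315
  Surface 4: 10.9 * 0.83 = 9.047
Formula: A = sum(Si * alpha_i)
A = 74.175 + 1.232 + 55.315 + 9.047
A = 139.77

139.77 sabins


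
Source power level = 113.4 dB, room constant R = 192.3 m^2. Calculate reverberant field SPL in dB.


Given values:
  Lw = 113.4 dB, R = 192.3 m^2
Formula: SPL = Lw + 10 * log10(4 / R)
Compute 4 / R = 4 / 192.3 = 0.020801
Compute 10 * log10(0.020801) = -16.8192
SPL = 113.4 + (-16.8192) = 96.58

96.58 dB


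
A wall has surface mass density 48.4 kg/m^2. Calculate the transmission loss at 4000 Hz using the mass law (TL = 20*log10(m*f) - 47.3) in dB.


Given values:
  m = 48.4 kg/m^2, f = 4000 Hz
Formula: TL = 20 * log10(m * f) - 47.3
Compute m * f = 48.4 * 4000 = 193600.0
Compute log10(193600.0) = 5.286905
Compute 20 * 5.286905 = 105.7381
TL = 105.7381 - 47.3 = 58.44

58.44 dB


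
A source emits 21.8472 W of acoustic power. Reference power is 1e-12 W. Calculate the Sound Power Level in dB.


Given values:
  W = 21.8472 W
  W_ref = 1e-12 W
Formula: SWL = 10 * log10(W / W_ref)
Compute ratio: W / W_ref = 21847200000000
Compute log10: log10(21847200000000) = 13.339396
Multiply: SWL = 10 * 13.339396 = 133.39

133.39 dB


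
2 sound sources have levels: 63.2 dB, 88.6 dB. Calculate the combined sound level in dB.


Formula: L_total = 10 * log10( sum(10^(Li/10)) )
  Source 1: 10^(63.2/10) = 2089296.1309
  Source 2: 10^(88.6/10) = 724435960.075
Sum of linear values = 726525256.2059
L_total = 10 * log10(726525256.2059) = 88.61

88.61 dB


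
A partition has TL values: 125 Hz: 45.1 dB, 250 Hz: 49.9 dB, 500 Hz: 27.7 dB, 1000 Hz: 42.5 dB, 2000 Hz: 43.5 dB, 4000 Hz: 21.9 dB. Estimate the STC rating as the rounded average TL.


Given TL values at each frequency:
  125 Hz: 45.1 dB
  250 Hz: 49.9 dB
  500 Hz: 27.7 dB
  1000 Hz: 42.5 dB
  2000 Hz: 43.5 dB
  4000 Hz: 21.9 dB
Formula: STC ~ round(average of TL values)
Sum = 45.1 + 49.9 + 27.7 + 42.5 + 43.5 + 21.9 = 230.6
Average = 230.6 / 6 = 38.43
Rounded: 38

38


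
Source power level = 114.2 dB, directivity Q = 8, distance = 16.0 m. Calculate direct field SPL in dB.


Given values:
  Lw = 114.2 dB, Q = 8, r = 16.0 m
Formula: SPL = Lw + 10 * log10(Q / (4 * pi * r^2))
Compute 4 * pi * r^2 = 4 * pi * 16.0^2 = 3216.9909
Compute Q / denom = 8 / 3216.9909 = 0.0024868
Compute 10 * log10(0.0024868) = -26.0436
SPL = 114.2 + (-26.0436) = 88.16

88.16 dB


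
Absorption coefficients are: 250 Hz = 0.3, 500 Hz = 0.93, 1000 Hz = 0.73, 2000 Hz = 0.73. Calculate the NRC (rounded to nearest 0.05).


Given values:
  a_250 = 0.3, a_500 = 0.93
  a_1000 = 0.73, a_2000 = 0.73
Formula: NRC = (a250 + a500 + a1000 + a2000) / 4
Sum = 0.3 + 0.93 + 0.73 + 0.73 = 2.69
NRC = 2.69 / 4 = 0.6725
Rounded to nearest 0.05: 0.65

0.65


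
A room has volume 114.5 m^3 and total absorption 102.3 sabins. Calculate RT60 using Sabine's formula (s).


Given values:
  V = 114.5 m^3
  A = 102.3 sabins
Formula: RT60 = 0.161 * V / A
Numerator: 0.161 * 114.5 = 18.4345
RT60 = 18.4345 / 102.3 = 0.18

0.18 s


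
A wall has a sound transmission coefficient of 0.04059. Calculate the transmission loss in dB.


Given values:
  tau = 0.04059
Formula: TL = 10 * log10(1 / tau)
Compute 1 / tau = 1 / 0.04059 = 24.6366
Compute log10(24.6366) = 1.391581
TL = 10 * 1.391581 = 13.92

13.92 dB


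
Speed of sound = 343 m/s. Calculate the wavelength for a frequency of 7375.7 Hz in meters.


Given values:
  c = 343 m/s, f = 7375.7 Hz
Formula: lambda = c / f
lambda = 343 / 7375.7
lambda = 0.0465

0.0465 m


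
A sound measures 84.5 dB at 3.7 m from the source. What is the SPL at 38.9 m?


Given values:
  SPL1 = 84.5 dB, r1 = 3.7 m, r2 = 38.9 m
Formula: SPL2 = SPL1 - 20 * log10(r2 / r1)
Compute ratio: r2 / r1 = 38.9 / 3.7 = 10.5135
Compute log10: log10(10.5135) = 1.021747
Compute drop: 20 * 1.021747 = 20.4349
SPL2 = 84.5 - 20.4349 = 64.07

64.07 dB


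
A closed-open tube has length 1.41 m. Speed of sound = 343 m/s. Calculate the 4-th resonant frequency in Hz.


Given values:
  Tube type: closed-open, L = 1.41 m, c = 343 m/s, n = 4
Formula: f_n = (2n - 1) * c / (4 * L)
Compute 2n - 1 = 2*4 - 1 = 7
Compute 4 * L = 4 * 1.41 = 5.64
f = 7 * 343 / 5.64
f = 425.71

425.71 Hz


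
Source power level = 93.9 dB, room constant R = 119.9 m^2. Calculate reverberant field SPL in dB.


Given values:
  Lw = 93.9 dB, R = 119.9 m^2
Formula: SPL = Lw + 10 * log10(4 / R)
Compute 4 / R = 4 / 119.9 = 0.033361
Compute 10 * log10(0.033361) = -14.7676
SPL = 93.9 + (-14.7676) = 79.13

79.13 dB


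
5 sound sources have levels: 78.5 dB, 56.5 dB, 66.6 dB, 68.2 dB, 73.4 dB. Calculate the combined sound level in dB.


Formula: L_total = 10 * log10( sum(10^(Li/10)) )
  Source 1: 10^(78.5/10) = 70794578.4384
  Source 2: 10^(56.5/10) = 446683.5922
  Source 3: 10^(66.6/10) = 4570881.8961
  Source 4: 10^(68.2/10) = 6606934.4801
  Source 5: 10^(73.4/10) = 21877616.2395
Sum of linear values = 104296694.6463
L_total = 10 * log10(104296694.6463) = 80.18

80.18 dB


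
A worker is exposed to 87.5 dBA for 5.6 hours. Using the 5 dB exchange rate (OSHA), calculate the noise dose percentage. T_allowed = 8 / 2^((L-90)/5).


Given values:
  L = 87.5 dBA, T = 5.6 hours
Formula: T_allowed = 8 / 2^((L - 90) / 5)
Compute exponent: (87.5 - 90) / 5 = -0.5
Compute 2^(-0.5) = 0.707107
T_allowed = 8 / 0.707107 = 11.313705 hours
Dose = (T / T_allowed) * 100
Dose = (5.6 / 11.313705) * 100 = 49.5

49.5 %


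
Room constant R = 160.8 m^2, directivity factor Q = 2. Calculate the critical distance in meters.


Given values:
  R = 160.8 m^2, Q = 2
Formula: d_c = 0.141 * sqrt(Q * R)
Compute Q * R = 2 * 160.8 = 321.6
Compute sqrt(321.6) = 17.9332
d_c = 0.141 * 17.9332 = 2.529

2.529 m


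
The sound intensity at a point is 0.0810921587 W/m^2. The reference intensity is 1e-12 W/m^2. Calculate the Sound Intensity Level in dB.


Given values:
  I = 0.0810921587 W/m^2
  I_ref = 1e-12 W/m^2
Formula: SIL = 10 * log10(I / I_ref)
Compute ratio: I / I_ref = 81092158700
Compute log10: log10(81092158700) = 10.908979
Multiply: SIL = 10 * 10.908979 = 109.09

109.09 dB


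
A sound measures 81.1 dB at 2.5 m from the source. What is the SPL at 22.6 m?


Given values:
  SPL1 = 81.1 dB, r1 = 2.5 m, r2 = 22.6 m
Formula: SPL2 = SPL1 - 20 * log10(r2 / r1)
Compute ratio: r2 / r1 = 22.6 / 2.5 = 9.04
Compute log10: log10(9.04) = 0.956168
Compute drop: 20 * 0.956168 = 19.1234
SPL2 = 81.1 - 19.1234 = 61.98

61.98 dB


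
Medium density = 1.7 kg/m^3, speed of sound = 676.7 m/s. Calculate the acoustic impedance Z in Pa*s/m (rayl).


Given values:
  rho = 1.7 kg/m^3
  c = 676.7 m/s
Formula: Z = rho * c
Z = 1.7 * 676.7
Z = 1150.39

1150.39 rayl


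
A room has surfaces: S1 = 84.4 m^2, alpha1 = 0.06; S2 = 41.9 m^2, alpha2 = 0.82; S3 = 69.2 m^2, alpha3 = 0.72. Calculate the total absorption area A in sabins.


Given surfaces:
  Surface 1: 84.4 * 0.06 = 5.064
  Surface 2: 41.9 * 0.82 = 34.358
  Surface 3: 69.2 * 0.72 = 49.824
Formula: A = sum(Si * alpha_i)
A = 5.064 + 34.358 + 49.824
A = 89.25

89.25 sabins


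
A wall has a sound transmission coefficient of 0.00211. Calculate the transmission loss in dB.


Given values:
  tau = 0.00211
Formula: TL = 10 * log10(1 / tau)
Compute 1 / tau = 1 / 0.00211 = 473.9336
Compute log10(473.9336) = 2.675717
TL = 10 * 2.675717 = 26.76

26.76 dB


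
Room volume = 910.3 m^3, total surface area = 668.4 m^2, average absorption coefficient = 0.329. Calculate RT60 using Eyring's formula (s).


Given values:
  V = 910.3 m^3, S = 668.4 m^2, alpha = 0.329
Formula: RT60 = 0.161 * V / (-S * ln(1 - alpha))
Compute ln(1 - 0.329) = ln(0.671) = -0.398986
Denominator: -668.4 * -0.398986 = 266.6822
Numerator: 0.161 * 910.3 = 146.5583
RT60 = 146.5583 / 266.6822 = 0.55

0.55 s


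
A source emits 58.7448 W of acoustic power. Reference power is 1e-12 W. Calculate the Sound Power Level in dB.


Given values:
  W = 58.7448 W
  W_ref = 1e-12 W
Formula: SWL = 10 * log10(W / W_ref)
Compute ratio: W / W_ref = 58744800000000
Compute log10: log10(58744800000000) = 13.768969
Multiply: SWL = 10 * 13.768969 = 137.69

137.69 dB


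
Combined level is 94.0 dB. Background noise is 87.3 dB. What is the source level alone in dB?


Given values:
  L_total = 94.0 dB, L_bg = 87.3 dB
Formula: L_source = 10 * log10(10^(L_total/10) - 10^(L_bg/10))
Convert to linear:
  10^(94.0/10) = 2511886431.5096
  10^(87.3/10) = 537031796.3703
Difference: 2511886431.5096 - 537031796.3703 = 1974854635.1393
L_source = 10 * log10(1974854635.1393) = 92.96

92.96 dB


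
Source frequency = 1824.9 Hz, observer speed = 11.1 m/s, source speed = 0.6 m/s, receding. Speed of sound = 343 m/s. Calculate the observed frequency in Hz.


Given values:
  f_s = 1824.9 Hz, v_o = 11.1 m/s, v_s = 0.6 m/s
  Direction: receding
Formula: f_o = f_s * (c - v_o) / (c + v_s)
Numerator: c - v_o = 343 - 11.1 = 331.9
Denominator: c + v_s = 343 + 0.6 = 343.6
f_o = 1824.9 * 331.9 / 343.6 = 1762.76

1762.76 Hz


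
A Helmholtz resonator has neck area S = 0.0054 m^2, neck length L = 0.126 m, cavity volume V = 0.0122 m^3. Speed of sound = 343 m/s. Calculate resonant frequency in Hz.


Given values:
  S = 0.0054 m^2, L = 0.126 m, V = 0.0122 m^3, c = 343 m/s
Formula: f = (c / (2*pi)) * sqrt(S / (V * L))
Compute V * L = 0.0122 * 0.126 = 0.0015372
Compute S / (V * L) = 0.0054 / 0.0015372 = 3.5129
Compute sqrt(3.5129) = 1.874273
Compute c / (2*pi) = 343 / 6.283185 = 54.590148
f = 54.590148 * 1.874273 = 102.32

102.32 Hz


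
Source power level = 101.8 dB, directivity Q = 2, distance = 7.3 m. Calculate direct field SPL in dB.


Given values:
  Lw = 101.8 dB, Q = 2, r = 7.3 m
Formula: SPL = Lw + 10 * log10(Q / (4 * pi * r^2))
Compute 4 * pi * r^2 = 4 * pi * 7.3^2 = 669.6619
Compute Q / denom = 2 / 669.6619 = 0.00298658
Compute 10 * log10(0.00298658) = -25.2483
SPL = 101.8 + (-25.2483) = 76.55

76.55 dB


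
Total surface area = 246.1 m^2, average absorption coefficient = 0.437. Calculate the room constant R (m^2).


Given values:
  S = 246.1 m^2, alpha = 0.437
Formula: R = S * alpha / (1 - alpha)
Numerator: 246.1 * 0.437 = 107.5457
Denominator: 1 - 0.437 = 0.563
R = 107.5457 / 0.563 = 191.02

191.02 m^2


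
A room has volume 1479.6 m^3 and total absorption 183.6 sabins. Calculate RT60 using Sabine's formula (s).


Given values:
  V = 1479.6 m^3
  A = 183.6 sabins
Formula: RT60 = 0.161 * V / A
Numerator: 0.161 * 1479.6 = 238.2156
RT60 = 238.2156 / 183.6 = 1.297

1.297 s


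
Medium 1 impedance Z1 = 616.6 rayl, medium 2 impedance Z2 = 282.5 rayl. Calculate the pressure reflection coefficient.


Given values:
  Z1 = 616.6 rayl, Z2 = 282.5 rayl
Formula: R = (Z2 - Z1) / (Z2 + Z1)
Numerator: Z2 - Z1 = 282.5 - 616.6 = -334.1
Denominator: Z2 + Z1 = 282.5 + 616.6 = 899.1
R = -334.1 / 899.1 = -0.3716

-0.3716


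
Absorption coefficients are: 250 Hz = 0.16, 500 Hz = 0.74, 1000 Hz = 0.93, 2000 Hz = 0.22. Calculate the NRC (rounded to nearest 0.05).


Given values:
  a_250 = 0.16, a_500 = 0.74
  a_1000 = 0.93, a_2000 = 0.22
Formula: NRC = (a250 + a500 + a1000 + a2000) / 4
Sum = 0.16 + 0.74 + 0.93 + 0.22 = 2.05
NRC = 2.05 / 4 = 0.5125
Rounded to nearest 0.05: 0.5

0.5


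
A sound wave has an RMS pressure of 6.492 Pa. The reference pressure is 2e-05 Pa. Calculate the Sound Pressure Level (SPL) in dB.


Given values:
  p = 6.492 Pa
  p_ref = 2e-05 Pa
Formula: SPL = 20 * log10(p / p_ref)
Compute ratio: p / p_ref = 6.492 / 2e-05 = 324600
Compute log10: log10(324600) = 5.511349
Multiply: SPL = 20 * 5.511349 = 110.23

110.23 dB


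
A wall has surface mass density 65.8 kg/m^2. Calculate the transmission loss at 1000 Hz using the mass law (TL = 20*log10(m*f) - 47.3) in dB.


Given values:
  m = 65.8 kg/m^2, f = 1000 Hz
Formula: TL = 20 * log10(m * f) - 47.3
Compute m * f = 65.8 * 1000 = 65800.0
Compute log10(65800.0) = 4.818226
Compute 20 * 4.818226 = 96.3645
TL = 96.3645 - 47.3 = 49.06

49.06 dB


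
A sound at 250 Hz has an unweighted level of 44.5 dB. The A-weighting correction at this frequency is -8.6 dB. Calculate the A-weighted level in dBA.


Given values:
  SPL = 44.5 dB
  A-weighting at 250 Hz = -8.6 dB
Formula: L_A = SPL + A_weight
L_A = 44.5 + (-8.6)
L_A = 35.9

35.9 dBA


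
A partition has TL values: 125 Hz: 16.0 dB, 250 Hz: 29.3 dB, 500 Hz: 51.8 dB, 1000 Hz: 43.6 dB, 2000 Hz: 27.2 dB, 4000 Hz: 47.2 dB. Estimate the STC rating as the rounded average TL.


Given TL values at each frequency:
  125 Hz: 16.0 dB
  250 Hz: 29.3 dB
  500 Hz: 51.8 dB
  1000 Hz: 43.6 dB
  2000 Hz: 27.2 dB
  4000 Hz: 47.2 dB
Formula: STC ~ round(average of TL values)
Sum = 16.0 + 29.3 + 51.8 + 43.6 + 27.2 + 47.2 = 215.1
Average = 215.1 / 6 = 35.85
Rounded: 36

36


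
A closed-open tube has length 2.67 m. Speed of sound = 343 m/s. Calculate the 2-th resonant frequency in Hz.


Given values:
  Tube type: closed-open, L = 2.67 m, c = 343 m/s, n = 2
Formula: f_n = (2n - 1) * c / (4 * L)
Compute 2n - 1 = 2*2 - 1 = 3
Compute 4 * L = 4 * 2.67 = 10.68
f = 3 * 343 / 10.68
f = 96.35

96.35 Hz


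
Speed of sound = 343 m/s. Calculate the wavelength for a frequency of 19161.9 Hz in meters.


Given values:
  c = 343 m/s, f = 19161.9 Hz
Formula: lambda = c / f
lambda = 343 / 19161.9
lambda = 0.0179

0.0179 m


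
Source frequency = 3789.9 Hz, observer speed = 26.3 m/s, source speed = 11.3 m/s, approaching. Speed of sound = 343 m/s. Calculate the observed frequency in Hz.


Given values:
  f_s = 3789.9 Hz, v_o = 26.3 m/s, v_s = 11.3 m/s
  Direction: approaching
Formula: f_o = f_s * (c + v_o) / (c - v_s)
Numerator: c + v_o = 343 + 26.3 = 369.3
Denominator: c - v_s = 343 - 11.3 = 331.7
f_o = 3789.9 * 369.3 / 331.7 = 4219.51

4219.51 Hz


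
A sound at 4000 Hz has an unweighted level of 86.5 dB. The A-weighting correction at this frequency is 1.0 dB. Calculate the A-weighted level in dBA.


Given values:
  SPL = 86.5 dB
  A-weighting at 4000 Hz = 1.0 dB
Formula: L_A = SPL + A_weight
L_A = 86.5 + (1.0)
L_A = 87.5

87.5 dBA


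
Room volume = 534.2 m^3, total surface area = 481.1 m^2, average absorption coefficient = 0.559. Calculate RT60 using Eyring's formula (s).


Given values:
  V = 534.2 m^3, S = 481.1 m^2, alpha = 0.559
Formula: RT60 = 0.161 * V / (-S * ln(1 - alpha))
Compute ln(1 - 0.559) = ln(0.441) = -0.81871
Denominator: -481.1 * -0.81871 = 393.8814
Numerator: 0.161 * 534.2 = 86.0062
RT60 = 86.0062 / 393.8814 = 0.218

0.218 s


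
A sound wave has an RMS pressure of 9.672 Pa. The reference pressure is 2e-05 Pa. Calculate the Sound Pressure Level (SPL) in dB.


Given values:
  p = 9.672 Pa
  p_ref = 2e-05 Pa
Formula: SPL = 20 * log10(p / p_ref)
Compute ratio: p / p_ref = 9.672 / 2e-05 = 483600
Compute log10: log10(483600) = 5.684486
Multiply: SPL = 20 * 5.684486 = 113.69

113.69 dB


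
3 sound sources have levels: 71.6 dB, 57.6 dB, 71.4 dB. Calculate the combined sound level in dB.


Formula: L_total = 10 * log10( sum(10^(Li/10)) )
  Source 1: 10^(71.6/10) = 14454397.7075
  Source 2: 10^(57.6/10) = 575439.9373
  Source 3: 10^(71.4/10) = 13803842.646
Sum of linear values = 28833680.2908
L_total = 10 * log10(28833680.2908) = 74.6

74.6 dB


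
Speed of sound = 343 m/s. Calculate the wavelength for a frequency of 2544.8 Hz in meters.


Given values:
  c = 343 m/s, f = 2544.8 Hz
Formula: lambda = c / f
lambda = 343 / 2544.8
lambda = 0.1348

0.1348 m


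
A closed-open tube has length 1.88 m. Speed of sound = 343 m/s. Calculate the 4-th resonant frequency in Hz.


Given values:
  Tube type: closed-open, L = 1.88 m, c = 343 m/s, n = 4
Formula: f_n = (2n - 1) * c / (4 * L)
Compute 2n - 1 = 2*4 - 1 = 7
Compute 4 * L = 4 * 1.88 = 7.52
f = 7 * 343 / 7.52
f = 319.28

319.28 Hz


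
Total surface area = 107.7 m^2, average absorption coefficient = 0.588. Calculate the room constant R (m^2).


Given values:
  S = 107.7 m^2, alpha = 0.588
Formula: R = S * alpha / (1 - alpha)
Numerator: 107.7 * 0.588 = 63.3276
Denominator: 1 - 0.588 = 0.412
R = 63.3276 / 0.412 = 153.71

153.71 m^2


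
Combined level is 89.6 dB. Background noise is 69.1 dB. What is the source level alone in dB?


Given values:
  L_total = 89.6 dB, L_bg = 69.1 dB
Formula: L_source = 10 * log10(10^(L_total/10) - 10^(L_bg/10))
Convert to linear:
  10^(89.6/10) = 912010839.3559
  10^(69.1/10) = 8128305.1616
Difference: 912010839.3559 - 8128305.1616 = 903882534.1943
L_source = 10 * log10(903882534.1943) = 89.56

89.56 dB


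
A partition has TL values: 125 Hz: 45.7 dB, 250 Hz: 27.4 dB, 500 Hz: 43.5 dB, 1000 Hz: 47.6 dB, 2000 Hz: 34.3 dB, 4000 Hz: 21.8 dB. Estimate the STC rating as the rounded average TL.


Given TL values at each frequency:
  125 Hz: 45.7 dB
  250 Hz: 27.4 dB
  500 Hz: 43.5 dB
  1000 Hz: 47.6 dB
  2000 Hz: 34.3 dB
  4000 Hz: 21.8 dB
Formula: STC ~ round(average of TL values)
Sum = 45.7 + 27.4 + 43.5 + 47.6 + 34.3 + 21.8 = 220.3
Average = 220.3 / 6 = 36.72
Rounded: 37

37


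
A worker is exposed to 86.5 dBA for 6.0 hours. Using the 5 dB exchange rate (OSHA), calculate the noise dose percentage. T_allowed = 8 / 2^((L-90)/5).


Given values:
  L = 86.5 dBA, T = 6.0 hours
Formula: T_allowed = 8 / 2^((L - 90) / 5)
Compute exponent: (86.5 - 90) / 5 = -0.7
Compute 2^(-0.7) = 0.615572
T_allowed = 8 / 0.615572 = 12.996043 hours
Dose = (T / T_allowed) * 100
Dose = (6.0 / 12.996043) * 100 = 46.17

46.17 %


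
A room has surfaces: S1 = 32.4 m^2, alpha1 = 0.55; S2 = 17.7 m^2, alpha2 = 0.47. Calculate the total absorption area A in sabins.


Given surfaces:
  Surface 1: 32.4 * 0.55 = 17.82
  Surface 2: 17.7 * 0.47 = 8.319
Formula: A = sum(Si * alpha_i)
A = 17.82 + 8.319
A = 26.14

26.14 sabins


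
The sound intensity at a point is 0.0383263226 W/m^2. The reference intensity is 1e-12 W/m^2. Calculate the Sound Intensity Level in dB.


Given values:
  I = 0.0383263226 W/m^2
  I_ref = 1e-12 W/m^2
Formula: SIL = 10 * log10(I / I_ref)
Compute ratio: I / I_ref = 38326322600
Compute log10: log10(38326322600) = 10.583497
Multiply: SIL = 10 * 10.583497 = 105.83

105.83 dB


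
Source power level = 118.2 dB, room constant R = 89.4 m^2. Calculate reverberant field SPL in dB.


Given values:
  Lw = 118.2 dB, R = 89.4 m^2
Formula: SPL = Lw + 10 * log10(4 / R)
Compute 4 / R = 4 / 89.4 = 0.044743
Compute 10 * log10(0.044743) = -13.4927
SPL = 118.2 + (-13.4927) = 104.71

104.71 dB


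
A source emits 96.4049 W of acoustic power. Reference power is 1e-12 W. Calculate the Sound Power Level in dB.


Given values:
  W = 96.4049 W
  W_ref = 1e-12 W
Formula: SWL = 10 * log10(W / W_ref)
Compute ratio: W / W_ref = 96404900000000
Compute log10: log10(96404900000000) = 13.984099
Multiply: SWL = 10 * 13.984099 = 139.84

139.84 dB


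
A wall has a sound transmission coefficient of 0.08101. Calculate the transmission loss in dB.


Given values:
  tau = 0.08101
Formula: TL = 10 * log10(1 / tau)
Compute 1 / tau = 1 / 0.08101 = 12.3442
Compute log10(12.3442) = 1.091463
TL = 10 * 1.091463 = 10.91

10.91 dB


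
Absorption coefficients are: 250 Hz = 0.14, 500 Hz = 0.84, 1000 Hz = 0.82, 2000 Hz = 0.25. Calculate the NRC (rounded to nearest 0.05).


Given values:
  a_250 = 0.14, a_500 = 0.84
  a_1000 = 0.82, a_2000 = 0.25
Formula: NRC = (a250 + a500 + a1000 + a2000) / 4
Sum = 0.14 + 0.84 + 0.82 + 0.25 = 2.05
NRC = 2.05 / 4 = 0.5125
Rounded to nearest 0.05: 0.5

0.5


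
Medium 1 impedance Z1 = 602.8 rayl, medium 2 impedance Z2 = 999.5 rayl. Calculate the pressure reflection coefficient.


Given values:
  Z1 = 602.8 rayl, Z2 = 999.5 rayl
Formula: R = (Z2 - Z1) / (Z2 + Z1)
Numerator: Z2 - Z1 = 999.5 - 602.8 = 396.7
Denominator: Z2 + Z1 = 999.5 + 602.8 = 1602.3
R = 396.7 / 1602.3 = 0.2476

0.2476


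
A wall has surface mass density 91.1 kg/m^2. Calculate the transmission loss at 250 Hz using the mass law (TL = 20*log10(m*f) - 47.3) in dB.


Given values:
  m = 91.1 kg/m^2, f = 250 Hz
Formula: TL = 20 * log10(m * f) - 47.3
Compute m * f = 91.1 * 250 = 22775.0
Compute log10(22775.0) = 4.357458
Compute 20 * 4.357458 = 87.1492
TL = 87.1492 - 47.3 = 39.85

39.85 dB


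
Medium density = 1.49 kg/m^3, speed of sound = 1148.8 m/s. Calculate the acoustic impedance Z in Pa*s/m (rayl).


Given values:
  rho = 1.49 kg/m^3
  c = 1148.8 m/s
Formula: Z = rho * c
Z = 1.49 * 1148.8
Z = 1711.71

1711.71 rayl


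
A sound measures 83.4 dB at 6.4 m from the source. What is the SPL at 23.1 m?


Given values:
  SPL1 = 83.4 dB, r1 = 6.4 m, r2 = 23.1 m
Formula: SPL2 = SPL1 - 20 * log10(r2 / r1)
Compute ratio: r2 / r1 = 23.1 / 6.4 = 3.6094
Compute log10: log10(3.6094) = 0.557435
Compute drop: 20 * 0.557435 = 11.1487
SPL2 = 83.4 - 11.1487 = 72.25

72.25 dB


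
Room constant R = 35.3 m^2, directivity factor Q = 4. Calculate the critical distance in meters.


Given values:
  R = 35.3 m^2, Q = 4
Formula: d_c = 0.141 * sqrt(Q * R)
Compute Q * R = 4 * 35.3 = 141.2
Compute sqrt(141.2) = 11.8828
d_c = 0.141 * 11.8828 = 1.675

1.675 m


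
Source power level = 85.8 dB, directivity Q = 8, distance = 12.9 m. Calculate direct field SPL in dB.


Given values:
  Lw = 85.8 dB, Q = 8, r = 12.9 m
Formula: SPL = Lw + 10 * log10(Q / (4 * pi * r^2))
Compute 4 * pi * r^2 = 4 * pi * 12.9^2 = 2091.1697
Compute Q / denom = 8 / 2091.1697 = 0.00382561
Compute 10 * log10(0.00382561) = -24.173
SPL = 85.8 + (-24.173) = 61.63

61.63 dB


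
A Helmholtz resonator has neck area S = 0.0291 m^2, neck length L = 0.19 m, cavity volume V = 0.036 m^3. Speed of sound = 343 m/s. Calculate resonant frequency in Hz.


Given values:
  S = 0.0291 m^2, L = 0.19 m, V = 0.036 m^3, c = 343 m/s
Formula: f = (c / (2*pi)) * sqrt(S / (V * L))
Compute V * L = 0.036 * 0.19 = 0.00684
Compute S / (V * L) = 0.0291 / 0.00684 = 4.2544
Compute sqrt(4.2544) = 2.06262
Compute c / (2*pi) = 343 / 6.283185 = 54.590148
f = 54.590148 * 2.06262 = 112.6

112.6 Hz


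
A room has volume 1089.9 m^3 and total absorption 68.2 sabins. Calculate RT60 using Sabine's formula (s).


Given values:
  V = 1089.9 m^3
  A = 68.2 sabins
Formula: RT60 = 0.161 * V / A
Numerator: 0.161 * 1089.9 = 175.4739
RT60 = 175.4739 / 68.2 = 2.573

2.573 s


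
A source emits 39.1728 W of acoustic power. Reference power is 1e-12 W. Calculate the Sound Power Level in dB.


Given values:
  W = 39.1728 W
  W_ref = 1e-12 W
Formula: SWL = 10 * log10(W / W_ref)
Compute ratio: W / W_ref = 39172800000000
Compute log10: log10(39172800000000) = 13.592985
Multiply: SWL = 10 * 13.592985 = 135.93

135.93 dB


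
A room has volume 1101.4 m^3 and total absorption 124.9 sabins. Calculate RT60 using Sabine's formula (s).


Given values:
  V = 1101.4 m^3
  A = 124.9 sabins
Formula: RT60 = 0.161 * V / A
Numerator: 0.161 * 1101.4 = 177.3254
RT60 = 177.3254 / 124.9 = 1.42

1.42 s


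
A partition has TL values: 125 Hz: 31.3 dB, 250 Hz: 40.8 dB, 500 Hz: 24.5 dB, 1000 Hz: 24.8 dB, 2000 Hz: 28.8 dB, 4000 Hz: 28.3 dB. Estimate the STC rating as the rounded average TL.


Given TL values at each frequency:
  125 Hz: 31.3 dB
  250 Hz: 40.8 dB
  500 Hz: 24.5 dB
  1000 Hz: 24.8 dB
  2000 Hz: 28.8 dB
  4000 Hz: 28.3 dB
Formula: STC ~ round(average of TL values)
Sum = 31.3 + 40.8 + 24.5 + 24.8 + 28.8 + 28.3 = 178.5
Average = 178.5 / 6 = 29.75
Rounded: 30

30
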